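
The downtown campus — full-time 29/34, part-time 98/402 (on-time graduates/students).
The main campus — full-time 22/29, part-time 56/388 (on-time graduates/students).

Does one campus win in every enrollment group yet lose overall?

No

Full-time: the downtown campus 29/34 = 85.3%, the main campus 22/29 = 75.9% → the downtown campus
Part-time: the downtown campus 98/402 = 24.4%, the main campus 56/388 = 14.4% → the downtown campus
Overall: the downtown campus 127/436 = 29.1%, the main campus 78/417 = 18.7% → the downtown campus
The downtown campus wins overall and in every enrollment group — no reversal.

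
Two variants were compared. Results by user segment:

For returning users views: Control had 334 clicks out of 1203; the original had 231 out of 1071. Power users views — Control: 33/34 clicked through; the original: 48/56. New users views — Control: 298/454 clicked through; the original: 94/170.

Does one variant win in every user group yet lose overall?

No

Returning users: Control 334/1203 = 27.8%, the original 231/1071 = 21.6% → Control
Power users: Control 33/34 = 97.1%, the original 48/56 = 85.7% → Control
New users: Control 298/454 = 65.6%, the original 94/170 = 55.3% → Control
Overall: Control 665/1691 = 39.3%, the original 373/1297 = 28.8% → Control
Control wins overall and in every user group — no reversal.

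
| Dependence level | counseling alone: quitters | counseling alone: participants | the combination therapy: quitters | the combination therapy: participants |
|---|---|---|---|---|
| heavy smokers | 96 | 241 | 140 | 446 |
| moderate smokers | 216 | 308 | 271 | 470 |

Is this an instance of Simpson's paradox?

No

Heavy smokers: counseling alone 96/241 = 39.8%, the combination therapy 140/446 = 31.4% → counseling alone
Moderate smokers: counseling alone 216/308 = 70.1%, the combination therapy 271/470 = 57.7% → counseling alone
Overall: counseling alone 312/549 = 56.8%, the combination therapy 411/916 = 44.9% → counseling alone
Counseling alone wins overall and in every dependence group — no reversal.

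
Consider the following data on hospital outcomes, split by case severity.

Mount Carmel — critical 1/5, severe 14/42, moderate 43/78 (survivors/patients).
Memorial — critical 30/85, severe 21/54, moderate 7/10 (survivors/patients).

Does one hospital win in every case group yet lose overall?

Yes

Critical: Mount Carmel 1/5 = 20.0%, Memorial 30/85 = 35.3% → Memorial
Severe: Mount Carmel 14/42 = 33.3%, Memorial 21/54 = 38.9% → Memorial
Moderate: Mount Carmel 43/78 = 55.1%, Memorial 7/10 = 70.0% → Memorial
Overall: Mount Carmel 58/125 = 46.4%, Memorial 58/149 = 38.9% → Mount Carmel
Memorial wins each case group but Mount Carmel wins overall — the comparison reverses. Memorial's patients skew toward critical, which has a lower base rate.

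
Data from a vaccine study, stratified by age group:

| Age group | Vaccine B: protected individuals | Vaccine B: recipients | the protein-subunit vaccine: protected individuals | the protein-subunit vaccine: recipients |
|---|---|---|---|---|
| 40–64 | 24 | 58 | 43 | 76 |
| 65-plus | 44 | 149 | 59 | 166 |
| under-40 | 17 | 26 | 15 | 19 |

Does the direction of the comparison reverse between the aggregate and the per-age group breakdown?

No

40–64: Vaccine B 24/58 = 41.4%, the protein-subunit vaccine 43/76 = 56.6% → the protein-subunit vaccine
65-plus: Vaccine B 44/149 = 29.5%, the protein-subunit vaccine 59/166 = 35.5% → the protein-subunit vaccine
Under-40: Vaccine B 17/26 = 65.4%, the protein-subunit vaccine 15/19 = 78.9% → the protein-subunit vaccine
Overall: Vaccine B 85/233 = 36.5%, the protein-subunit vaccine 117/261 = 44.8% → the protein-subunit vaccine
The protein-subunit vaccine wins overall and in every age group — no reversal.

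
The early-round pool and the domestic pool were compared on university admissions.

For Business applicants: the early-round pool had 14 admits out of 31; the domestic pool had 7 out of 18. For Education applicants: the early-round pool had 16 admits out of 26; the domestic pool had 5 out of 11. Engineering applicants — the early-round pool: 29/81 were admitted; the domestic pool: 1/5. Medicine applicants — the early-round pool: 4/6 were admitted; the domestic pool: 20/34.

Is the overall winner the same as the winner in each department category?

No

Business: the early-round pool 14/31 = 45.2%, the domestic pool 7/18 = 38.9% → the early-round pool
Education: the early-round pool 16/26 = 61.5%, the domestic pool 5/11 = 45.5% → the early-round pool
Engineering: the early-round pool 29/81 = 35.8%, the domestic pool 1/5 = 20.0% → the early-round pool
Medicine: the early-round pool 4/6 = 66.7%, the domestic pool 20/34 = 58.8% → the early-round pool
Overall: the early-round pool 63/144 = 43.8%, the domestic pool 33/68 = 48.5% → the domestic pool
The early-round pool wins each department group but the domestic pool wins overall — the comparison reverses. The early-round pool's applicants skew toward Engineering, which has a lower base rate.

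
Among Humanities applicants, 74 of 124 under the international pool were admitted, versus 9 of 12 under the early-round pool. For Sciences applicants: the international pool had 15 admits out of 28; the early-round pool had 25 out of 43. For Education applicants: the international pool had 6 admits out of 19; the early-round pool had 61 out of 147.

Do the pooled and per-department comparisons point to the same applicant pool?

Humanities: the international pool 74/124 = 59.7%, the early-round pool 9/12 = 75.0% → the early-round pool
Sciences: the international pool 15/28 = 53.6%, the early-round pool 25/43 = 58.1% → the early-round pool
Education: the international pool 6/19 = 31.6%, the early-round pool 61/147 = 41.5% → the early-round pool
Overall: the international pool 95/171 = 55.6%, the early-round pool 95/202 = 47.0% → the international pool
The early-round pool wins each department group but the international pool wins overall — the comparison reverses. The early-round pool's applicants skew toward Education, which has a lower base rate.

No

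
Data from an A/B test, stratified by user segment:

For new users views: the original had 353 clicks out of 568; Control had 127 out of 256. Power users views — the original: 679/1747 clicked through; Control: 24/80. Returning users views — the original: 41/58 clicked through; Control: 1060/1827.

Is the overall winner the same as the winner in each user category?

No

New users: the original 353/568 = 62.1%, Control 127/256 = 49.6% → the original
Power users: the original 679/1747 = 38.9%, Control 24/80 = 30.0% → the original
Returning users: the original 41/58 = 70.7%, Control 1060/1827 = 58.0% → the original
Overall: the original 1073/2373 = 45.2%, Control 1211/2163 = 56.0% → Control
The original wins each user group but Control wins overall — the comparison reverses. The original's views skew toward power users, which has a lower base rate.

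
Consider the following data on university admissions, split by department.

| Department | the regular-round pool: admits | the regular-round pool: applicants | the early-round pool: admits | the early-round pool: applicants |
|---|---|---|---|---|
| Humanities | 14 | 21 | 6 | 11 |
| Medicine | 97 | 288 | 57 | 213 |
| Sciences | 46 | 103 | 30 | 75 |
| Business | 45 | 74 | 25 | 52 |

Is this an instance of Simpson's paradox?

Humanities: the regular-round pool 14/21 = 66.7%, the early-round pool 6/11 = 54.5% → the regular-round pool
Medicine: the regular-round pool 97/288 = 33.7%, the early-round pool 57/213 = 26.8% → the regular-round pool
Sciences: the regular-round pool 46/103 = 44.7%, the early-round pool 30/75 = 40.0% → the regular-round pool
Business: the regular-round pool 45/74 = 60.8%, the early-round pool 25/52 = 48.1% → the regular-round pool
Overall: the regular-round pool 202/486 = 41.6%, the early-round pool 118/351 = 33.6% → the regular-round pool
The regular-round pool wins overall and in every department group — no reversal.

No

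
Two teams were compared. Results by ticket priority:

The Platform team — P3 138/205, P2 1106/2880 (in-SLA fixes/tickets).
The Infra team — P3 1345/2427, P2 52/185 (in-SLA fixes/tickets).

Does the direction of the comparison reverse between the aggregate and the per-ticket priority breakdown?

Yes

P3: the Platform team 138/205 = 67.3%, the Infra team 1345/2427 = 55.4% → the Platform team
P2: the Platform team 1106/2880 = 38.4%, the Infra team 52/185 = 28.1% → the Platform team
Overall: the Platform team 1244/3085 = 40.3%, the Infra team 1397/2612 = 53.5% → the Infra team
The Platform team wins each ticket group but the Infra team wins overall — the comparison reverses. The Platform team's tickets skew toward P2, which has a lower base rate.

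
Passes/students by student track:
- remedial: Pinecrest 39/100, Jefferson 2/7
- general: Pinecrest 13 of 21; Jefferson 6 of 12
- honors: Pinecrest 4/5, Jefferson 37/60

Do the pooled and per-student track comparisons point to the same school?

Remedial: Pinecrest 39/100 = 39.0%, Jefferson 2/7 = 28.6% → Pinecrest
General: Pinecrest 13/21 = 61.9%, Jefferson 6/12 = 50.0% → Pinecrest
Honors: Pinecrest 4/5 = 80.0%, Jefferson 37/60 = 61.7% → Pinecrest
Overall: Pinecrest 56/126 = 44.4%, Jefferson 45/79 = 57.0% → Jefferson
Pinecrest wins each student group but Jefferson wins overall — the comparison reverses. Pinecrest's students skew toward remedial, which has a lower base rate.

No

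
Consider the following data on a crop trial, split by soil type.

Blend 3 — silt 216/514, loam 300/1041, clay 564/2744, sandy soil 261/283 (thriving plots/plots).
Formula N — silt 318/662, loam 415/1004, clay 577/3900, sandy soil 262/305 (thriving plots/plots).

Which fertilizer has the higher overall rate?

Blend 3

Silt: Blend 3 216/514 = 42.0%, Formula N 318/662 = 48.0% → Formula N
Loam: Blend 3 300/1041 = 28.8%, Formula N 415/1004 = 41.3% → Formula N
Clay: Blend 3 564/2744 = 20.6%, Formula N 577/3900 = 14.8% → Blend 3
Sandy soil: Blend 3 261/283 = 92.2%, Formula N 262/305 = 85.9% → Blend 3
Overall: Blend 3 1341/4582 = 29.3%, Formula N 1572/5871 = 26.8% → Blend 3
(Neither sweeps every soil group, but Blend 3 has the higher pooled rate.)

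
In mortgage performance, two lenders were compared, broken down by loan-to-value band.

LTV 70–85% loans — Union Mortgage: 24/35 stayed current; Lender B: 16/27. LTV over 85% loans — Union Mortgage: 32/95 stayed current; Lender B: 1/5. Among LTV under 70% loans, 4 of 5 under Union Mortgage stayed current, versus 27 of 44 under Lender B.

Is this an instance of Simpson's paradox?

LTV 70–85%: Union Mortgage 24/35 = 68.6%, Lender B 16/27 = 59.3% → Union Mortgage
LTV over 85%: Union Mortgage 32/95 = 33.7%, Lender B 1/5 = 20.0% → Union Mortgage
LTV under 70%: Union Mortgage 4/5 = 80.0%, Lender B 27/44 = 61.4% → Union Mortgage
Overall: Union Mortgage 60/135 = 44.4%, Lender B 44/76 = 57.9% → Lender B
Union Mortgage wins each loan-to-value group but Lender B wins overall — the comparison reverses. Union Mortgage's loans skew toward LTV over 85%, which has a lower base rate.

Yes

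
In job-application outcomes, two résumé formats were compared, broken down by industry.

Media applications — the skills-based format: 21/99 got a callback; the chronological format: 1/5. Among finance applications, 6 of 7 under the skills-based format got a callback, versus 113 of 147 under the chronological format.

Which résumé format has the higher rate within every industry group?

Media: the skills-based format 21/99 = 21.2%, the chronological format 1/5 = 20.0% → the skills-based format
Finance: the skills-based format 6/7 = 85.7%, the chronological format 113/147 = 76.9% → the skills-based format
The skills-based format has the higher rate in both groups.

the skills-based format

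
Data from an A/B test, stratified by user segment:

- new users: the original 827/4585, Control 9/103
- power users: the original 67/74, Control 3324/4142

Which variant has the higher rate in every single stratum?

the original

New users: the original 827/4585 = 18.0%, Control 9/103 = 8.7% → the original
Power users: the original 67/74 = 90.5%, Control 3324/4142 = 80.3% → the original
The original has the higher rate in both groups.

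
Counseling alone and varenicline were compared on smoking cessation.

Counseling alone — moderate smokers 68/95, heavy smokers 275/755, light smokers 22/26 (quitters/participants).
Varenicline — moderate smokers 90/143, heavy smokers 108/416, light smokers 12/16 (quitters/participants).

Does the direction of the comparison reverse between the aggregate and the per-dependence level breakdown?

No

Moderate smokers: counseling alone 68/95 = 71.6%, varenicline 90/143 = 62.9% → counseling alone
Heavy smokers: counseling alone 275/755 = 36.4%, varenicline 108/416 = 26.0% → counseling alone
Light smokers: counseling alone 22/26 = 84.6%, varenicline 12/16 = 75.0% → counseling alone
Overall: counseling alone 365/876 = 41.7%, varenicline 210/575 = 36.5% → counseling alone
Counseling alone wins overall and in every dependence group — no reversal.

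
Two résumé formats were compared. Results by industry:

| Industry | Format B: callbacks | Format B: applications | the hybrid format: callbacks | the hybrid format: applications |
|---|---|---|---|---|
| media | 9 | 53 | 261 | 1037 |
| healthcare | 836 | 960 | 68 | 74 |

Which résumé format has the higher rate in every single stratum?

the hybrid format

Media: Format B 9/53 = 17.0%, the hybrid format 261/1037 = 25.2% → the hybrid format
Healthcare: Format B 836/960 = 87.1%, the hybrid format 68/74 = 91.9% → the hybrid format
The hybrid format has the higher rate in both groups.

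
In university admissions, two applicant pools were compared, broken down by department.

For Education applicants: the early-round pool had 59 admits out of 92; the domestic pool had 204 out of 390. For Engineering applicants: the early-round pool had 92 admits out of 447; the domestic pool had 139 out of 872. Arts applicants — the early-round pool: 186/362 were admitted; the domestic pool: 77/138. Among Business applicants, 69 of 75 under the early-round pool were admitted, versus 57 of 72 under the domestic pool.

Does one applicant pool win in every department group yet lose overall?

No

Education: the early-round pool 59/92 = 64.1%, the domestic pool 204/390 = 52.3% → the early-round pool
Engineering: the early-round pool 92/447 = 20.6%, the domestic pool 139/872 = 15.9% → the early-round pool
Arts: the early-round pool 186/362 = 51.4%, the domestic pool 77/138 = 55.8% → the domestic pool
Business: the early-round pool 69/75 = 92.0%, the domestic pool 57/72 = 79.2% → the early-round pool
Overall: the early-round pool 406/976 = 41.6%, the domestic pool 477/1472 = 32.4% → the early-round pool
Neither sweeps: the early-round pool wins 3 of 4 groups, the domestic pool wins 1. The early-round pool wins overall but not every group — no Simpson reversal.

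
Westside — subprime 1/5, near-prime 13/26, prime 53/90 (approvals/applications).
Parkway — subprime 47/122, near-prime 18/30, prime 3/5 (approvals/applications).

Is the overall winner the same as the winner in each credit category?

Subprime: Westside 1/5 = 20.0%, Parkway 47/122 = 38.5% → Parkway
Near-prime: Westside 13/26 = 50.0%, Parkway 18/30 = 60.0% → Parkway
Prime: Westside 53/90 = 58.9%, Parkway 3/5 = 60.0% → Parkway
Overall: Westside 67/121 = 55.4%, Parkway 68/157 = 43.3% → Westside
Parkway wins each credit group but Westside wins overall — the comparison reverses. Parkway's applications skew toward subprime, which has a lower base rate.

No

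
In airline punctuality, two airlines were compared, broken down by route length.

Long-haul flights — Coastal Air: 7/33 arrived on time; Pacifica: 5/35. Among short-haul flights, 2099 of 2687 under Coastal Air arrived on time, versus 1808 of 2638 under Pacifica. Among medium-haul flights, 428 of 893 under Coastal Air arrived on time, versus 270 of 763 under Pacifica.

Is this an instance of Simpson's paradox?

No

Long-haul: Coastal Air 7/33 = 21.2%, Pacifica 5/35 = 14.3% → Coastal Air
Short-haul: Coastal Air 2099/2687 = 78.1%, Pacifica 1808/2638 = 68.5% → Coastal Air
Medium-haul: Coastal Air 428/893 = 47.9%, Pacifica 270/763 = 35.4% → Coastal Air
Overall: Coastal Air 2534/3613 = 70.1%, Pacifica 2083/3436 = 60.6% → Coastal Air
Coastal Air wins overall and in every route group — no reversal.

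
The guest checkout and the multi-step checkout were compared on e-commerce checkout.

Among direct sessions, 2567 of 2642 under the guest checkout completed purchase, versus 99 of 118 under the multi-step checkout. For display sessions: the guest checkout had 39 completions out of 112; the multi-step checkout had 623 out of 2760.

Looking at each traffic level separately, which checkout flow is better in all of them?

the guest checkout

Direct: the guest checkout 2567/2642 = 97.2%, the multi-step checkout 99/118 = 83.9% → the guest checkout
Display: the guest checkout 39/112 = 34.8%, the multi-step checkout 623/2760 = 22.6% → the guest checkout
The guest checkout has the higher rate in both groups.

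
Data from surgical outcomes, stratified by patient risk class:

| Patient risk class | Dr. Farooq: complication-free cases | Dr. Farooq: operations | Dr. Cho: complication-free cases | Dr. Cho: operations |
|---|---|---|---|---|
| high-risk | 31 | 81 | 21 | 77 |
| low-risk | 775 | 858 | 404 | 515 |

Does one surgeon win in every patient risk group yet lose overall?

High-risk: Dr. Farooq 31/81 = 38.3%, Dr. Cho 21/77 = 27.3% → Dr. Farooq
Low-risk: Dr. Farooq 775/858 = 90.3%, Dr. Cho 404/515 = 78.4% → Dr. Farooq
Overall: Dr. Farooq 806/939 = 85.8%, Dr. Cho 425/592 = 71.8% → Dr. Farooq
Dr. Farooq wins overall and in every patient risk group — no reversal.

No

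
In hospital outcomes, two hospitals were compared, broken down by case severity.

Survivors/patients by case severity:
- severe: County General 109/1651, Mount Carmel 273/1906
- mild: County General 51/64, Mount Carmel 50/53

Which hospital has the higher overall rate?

Severe: County General 109/1651 = 6.6%, Mount Carmel 273/1906 = 14.3% → Mount Carmel
Mild: County General 51/64 = 79.7%, Mount Carmel 50/53 = 94.3% → Mount Carmel
Overall: County General 160/1715 = 9.3%, Mount Carmel 323/1959 = 16.5% → Mount Carmel

Mount Carmel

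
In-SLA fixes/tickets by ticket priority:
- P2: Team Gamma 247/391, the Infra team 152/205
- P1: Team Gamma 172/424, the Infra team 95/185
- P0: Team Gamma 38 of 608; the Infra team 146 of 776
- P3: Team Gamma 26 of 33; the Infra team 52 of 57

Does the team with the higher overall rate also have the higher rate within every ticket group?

Yes

P2: Team Gamma 247/391 = 63.2%, the Infra team 152/205 = 74.1% → the Infra team
P1: Team Gamma 172/424 = 40.6%, the Infra team 95/185 = 51.4% → the Infra team
P0: Team Gamma 38/608 = 6.2%, the Infra team 146/776 = 18.8% → the Infra team
P3: Team Gamma 26/33 = 78.8%, the Infra team 52/57 = 91.2% → the Infra team
Overall: Team Gamma 483/1456 = 33.2%, the Infra team 445/1223 = 36.4% → the Infra team
The Infra team wins overall and in every ticket group — no reversal.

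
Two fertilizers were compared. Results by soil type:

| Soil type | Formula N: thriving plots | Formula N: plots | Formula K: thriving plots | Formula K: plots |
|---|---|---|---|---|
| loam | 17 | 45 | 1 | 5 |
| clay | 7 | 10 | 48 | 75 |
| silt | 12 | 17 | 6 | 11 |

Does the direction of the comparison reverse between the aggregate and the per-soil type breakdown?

Yes

Loam: Formula N 17/45 = 37.8%, Formula K 1/5 = 20.0% → Formula N
Clay: Formula N 7/10 = 70.0%, Formula K 48/75 = 64.0% → Formula N
Silt: Formula N 12/17 = 70.6%, Formula K 6/11 = 54.5% → Formula N
Overall: Formula N 36/72 = 50.0%, Formula K 55/91 = 60.4% → Formula K
Formula N wins each soil group but Formula K wins overall — the comparison reverses. Formula N's plots skew toward loam, which has a lower base rate.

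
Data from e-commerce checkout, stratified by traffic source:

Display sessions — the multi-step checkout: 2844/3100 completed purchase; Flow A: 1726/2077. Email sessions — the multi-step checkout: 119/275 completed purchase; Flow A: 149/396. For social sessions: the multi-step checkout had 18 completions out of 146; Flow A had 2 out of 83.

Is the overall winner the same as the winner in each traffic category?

Display: the multi-step checkout 2844/3100 = 91.7%, Flow A 1726/2077 = 83.1% → the multi-step checkout
Email: the multi-step checkout 119/275 = 43.3%, Flow A 149/396 = 37.6% → the multi-step checkout
Social: the multi-step checkout 18/146 = 12.3%, Flow A 2/83 = 2.4% → the multi-step checkout
Overall: the multi-step checkout 2981/3521 = 84.7%, Flow A 1877/2556 = 73.4% → the multi-step checkout
The multi-step checkout wins overall and in every traffic group — no reversal.

Yes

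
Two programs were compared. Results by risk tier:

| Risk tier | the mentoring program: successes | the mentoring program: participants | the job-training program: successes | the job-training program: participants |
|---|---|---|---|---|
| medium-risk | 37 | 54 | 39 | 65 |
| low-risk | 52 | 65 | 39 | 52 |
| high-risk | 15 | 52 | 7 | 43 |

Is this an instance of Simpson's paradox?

Medium-risk: the mentoring program 37/54 = 68.5%, the job-training program 39/65 = 60.0% → the mentoring program
Low-risk: the mentoring program 52/65 = 80.0%, the job-training program 39/52 = 75.0% → the mentoring program
High-risk: the mentoring program 15/52 = 28.8%, the job-training program 7/43 = 16.3% → the mentoring program
Overall: the mentoring program 104/171 = 60.8%, the job-training program 85/160 = 53.1% → the mentoring program
The mentoring program wins overall and in every risk group — no reversal.

No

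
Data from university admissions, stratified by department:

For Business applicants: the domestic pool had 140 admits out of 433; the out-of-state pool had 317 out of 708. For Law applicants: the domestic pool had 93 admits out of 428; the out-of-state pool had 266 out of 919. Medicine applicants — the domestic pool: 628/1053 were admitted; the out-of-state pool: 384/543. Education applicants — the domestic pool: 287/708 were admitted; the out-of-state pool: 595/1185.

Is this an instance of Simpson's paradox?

No

Business: the domestic pool 140/433 = 32.3%, the out-of-state pool 317/708 = 44.8% → the out-of-state pool
Law: the domestic pool 93/428 = 21.7%, the out-of-state pool 266/919 = 28.9% → the out-of-state pool
Medicine: the domestic pool 628/1053 = 59.6%, the out-of-state pool 384/543 = 70.7% → the out-of-state pool
Education: the domestic pool 287/708 = 40.5%, the out-of-state pool 595/1185 = 50.2% → the out-of-state pool
Overall: the domestic pool 1148/2622 = 43.8%, the out-of-state pool 1562/3355 = 46.6% → the out-of-state pool
The out-of-state pool wins overall and in every department group — no reversal.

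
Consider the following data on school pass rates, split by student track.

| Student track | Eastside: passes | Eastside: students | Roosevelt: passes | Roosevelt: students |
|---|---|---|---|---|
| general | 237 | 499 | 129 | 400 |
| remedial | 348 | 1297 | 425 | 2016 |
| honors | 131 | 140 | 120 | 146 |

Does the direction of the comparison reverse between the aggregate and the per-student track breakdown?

General: Eastside 237/499 = 47.5%, Roosevelt 129/400 = 32.2% → Eastside
Remedial: Eastside 348/1297 = 26.8%, Roosevelt 425/2016 = 21.1% → Eastside
Honors: Eastside 131/140 = 93.6%, Roosevelt 120/146 = 82.2% → Eastside
Overall: Eastside 716/1936 = 37.0%, Roosevelt 674/2562 = 26.3% → Eastside
Eastside wins overall and in every student group — no reversal.

No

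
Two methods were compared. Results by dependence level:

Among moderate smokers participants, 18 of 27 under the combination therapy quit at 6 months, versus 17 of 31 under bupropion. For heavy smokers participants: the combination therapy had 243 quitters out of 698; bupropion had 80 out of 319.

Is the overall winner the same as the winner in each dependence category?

Moderate smokers: the combination therapy 18/27 = 66.7%, bupropion 17/31 = 54.8% → the combination therapy
Heavy smokers: the combination therapy 243/698 = 34.8%, bupropion 80/319 = 25.1% → the combination therapy
Overall: the combination therapy 261/725 = 36.0%, bupropion 97/350 = 27.7% → the combination therapy
The combination therapy wins overall and in every dependence group — no reversal.

Yes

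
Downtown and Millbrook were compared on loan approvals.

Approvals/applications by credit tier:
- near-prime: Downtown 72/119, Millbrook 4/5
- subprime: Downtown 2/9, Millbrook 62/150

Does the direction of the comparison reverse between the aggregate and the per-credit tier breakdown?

Near-prime: Downtown 72/119 = 60.5%, Millbrook 4/5 = 80.0% → Millbrook
Subprime: Downtown 2/9 = 22.2%, Millbrook 62/150 = 41.3% → Millbrook
Overall: Downtown 74/128 = 57.8%, Millbrook 66/155 = 42.6% → Downtown
Millbrook wins each credit group but Downtown wins overall — the comparison reverses. Millbrook's applications skew toward subprime, which has a lower base rate.

Yes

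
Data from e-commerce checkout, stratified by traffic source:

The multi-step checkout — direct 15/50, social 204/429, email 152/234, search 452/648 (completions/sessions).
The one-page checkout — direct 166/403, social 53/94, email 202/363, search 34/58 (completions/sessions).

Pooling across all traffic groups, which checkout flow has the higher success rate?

the multi-step checkout

Direct: the multi-step checkout 15/50 = 30.0%, the one-page checkout 166/403 = 41.2% → the one-page checkout
Social: the multi-step checkout 204/429 = 47.6%, the one-page checkout 53/94 = 56.4% → the one-page checkout
Email: the multi-step checkout 152/234 = 65.0%, the one-page checkout 202/363 = 55.6% → the multi-step checkout
Search: the multi-step checkout 452/648 = 69.8%, the one-page checkout 34/58 = 58.6% → the multi-step checkout
Overall: the multi-step checkout 823/1361 = 60.5%, the one-page checkout 455/918 = 49.6% → the multi-step checkout
(Neither sweeps every traffic group, but the multi-step checkout has the higher pooled rate.)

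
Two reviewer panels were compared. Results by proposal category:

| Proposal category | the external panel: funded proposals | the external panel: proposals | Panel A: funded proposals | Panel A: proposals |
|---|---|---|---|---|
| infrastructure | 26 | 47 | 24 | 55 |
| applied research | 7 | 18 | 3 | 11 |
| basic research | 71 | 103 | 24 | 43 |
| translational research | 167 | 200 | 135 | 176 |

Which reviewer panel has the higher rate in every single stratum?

the external panel

Infrastructure: the external panel 26/47 = 55.3%, Panel A 24/55 = 43.6% → the external panel
Applied research: the external panel 7/18 = 38.9%, Panel A 3/11 = 27.3% → the external panel
Basic research: the external panel 71/103 = 68.9%, Panel A 24/43 = 55.8% → the external panel
Translational research: the external panel 167/200 = 83.5%, Panel A 135/176 = 76.7% → the external panel
The external panel has the higher rate in all 4 groups.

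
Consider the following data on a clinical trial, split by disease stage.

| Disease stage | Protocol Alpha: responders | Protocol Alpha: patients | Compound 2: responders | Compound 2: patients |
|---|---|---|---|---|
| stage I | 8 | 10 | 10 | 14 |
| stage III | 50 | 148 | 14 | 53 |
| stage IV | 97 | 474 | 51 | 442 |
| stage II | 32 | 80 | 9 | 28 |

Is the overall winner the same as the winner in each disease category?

Yes

Stage I: Protocol Alpha 8/10 = 80.0%, Compound 2 10/14 = 71.4% → Protocol Alpha
Stage III: Protocol Alpha 50/148 = 33.8%, Compound 2 14/53 = 26.4% → Protocol Alpha
Stage IV: Protocol Alpha 97/474 = 20.5%, Compound 2 51/442 = 11.5% → Protocol Alpha
Stage II: Protocol Alpha 32/80 = 40.0%, Compound 2 9/28 = 32.1% → Protocol Alpha
Overall: Protocol Alpha 187/712 = 26.3%, Compound 2 84/537 = 15.6% → Protocol Alpha
Protocol Alpha wins overall and in every disease group — no reversal.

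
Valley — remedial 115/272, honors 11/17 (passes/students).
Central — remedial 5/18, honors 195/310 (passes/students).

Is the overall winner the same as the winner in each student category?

No

Remedial: Valley 115/272 = 42.3%, Central 5/18 = 27.8% → Valley
Honors: Valley 11/17 = 64.7%, Central 195/310 = 62.9% → Valley
Overall: Valley 126/289 = 43.6%, Central 200/328 = 61.0% → Central
Valley wins each student group but Central wins overall — the comparison reverses. Valley's students skew toward remedial, which has a lower base rate.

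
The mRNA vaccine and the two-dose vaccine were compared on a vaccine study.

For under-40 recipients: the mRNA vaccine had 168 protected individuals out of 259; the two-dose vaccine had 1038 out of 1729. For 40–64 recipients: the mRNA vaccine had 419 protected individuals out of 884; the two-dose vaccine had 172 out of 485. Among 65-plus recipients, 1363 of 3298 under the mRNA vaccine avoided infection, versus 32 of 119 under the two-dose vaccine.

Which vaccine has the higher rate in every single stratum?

Under-40: the mRNA vaccine 168/259 = 64.9%, the two-dose vaccine 1038/1729 = 60.0% → the mRNA vaccine
40–64: the mRNA vaccine 419/884 = 47.4%, the two-dose vaccine 172/485 = 35.5% → the mRNA vaccine
65-plus: the mRNA vaccine 1363/3298 = 41.3%, the two-dose vaccine 32/119 = 26.9% → the mRNA vaccine
The mRNA vaccine has the higher rate in all 3 groups.

the mRNA vaccine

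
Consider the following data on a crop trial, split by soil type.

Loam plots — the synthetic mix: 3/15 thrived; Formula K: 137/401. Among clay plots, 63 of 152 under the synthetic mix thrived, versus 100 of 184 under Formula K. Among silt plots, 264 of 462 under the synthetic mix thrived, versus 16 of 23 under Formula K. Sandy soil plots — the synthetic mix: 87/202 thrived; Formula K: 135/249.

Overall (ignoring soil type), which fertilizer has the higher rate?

Loam: the synthetic mix 3/15 = 20.0%, Formula K 137/401 = 34.2% → Formula K
Clay: the synthetic mix 63/152 = 41.4%, Formula K 100/184 = 54.3% → Formula K
Silt: the synthetic mix 264/462 = 57.1%, Formula K 16/23 = 69.6% → Formula K
Sandy soil: the synthetic mix 87/202 = 43.1%, Formula K 135/249 = 54.2% → Formula K
Overall: the synthetic mix 417/831 = 50.2%, Formula K 388/857 = 45.3% → the synthetic mix
(Formula K wins every soil group but the synthetic mix wins overall — Formula K's plots skew toward the low-rate loam group.)

the synthetic mix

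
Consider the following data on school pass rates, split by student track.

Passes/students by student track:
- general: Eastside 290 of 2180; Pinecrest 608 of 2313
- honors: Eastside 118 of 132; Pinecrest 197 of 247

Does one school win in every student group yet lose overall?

No

General: Eastside 290/2180 = 13.3%, Pinecrest 608/2313 = 26.3% → Pinecrest
Honors: Eastside 118/132 = 89.4%, Pinecrest 197/247 = 79.8% → Eastside
Overall: Eastside 408/2312 = 17.6%, Pinecrest 805/2560 = 31.4% → Pinecrest
Neither sweeps: Eastside wins 1 of 2 groups, Pinecrest wins 1. Pinecrest wins overall but not every group — no Simpson reversal.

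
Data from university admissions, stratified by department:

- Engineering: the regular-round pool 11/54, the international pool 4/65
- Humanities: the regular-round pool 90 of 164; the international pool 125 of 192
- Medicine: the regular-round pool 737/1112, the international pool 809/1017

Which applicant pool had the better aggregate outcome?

Engineering: the regular-round pool 11/54 = 20.4%, the international pool 4/65 = 6.2% → the regular-round pool
Humanities: the regular-round pool 90/164 = 54.9%, the international pool 125/192 = 65.1% → the international pool
Medicine: the regular-round pool 737/1112 = 66.3%, the international pool 809/1017 = 79.5% → the international pool
Overall: the regular-round pool 838/1330 = 63.0%, the international pool 938/1274 = 73.6% → the international pool
(Neither sweeps every department group, but the international pool has the higher pooled rate.)

the international pool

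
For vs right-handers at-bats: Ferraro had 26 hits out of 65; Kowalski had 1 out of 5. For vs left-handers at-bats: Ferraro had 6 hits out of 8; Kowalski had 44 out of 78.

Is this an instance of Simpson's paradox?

Vs right-handers: Ferraro 26/65 = 40.0%, Kowalski 1/5 = 20.0% → Ferraro
Vs left-handers: Ferraro 6/8 = 75.0%, Kowalski 44/78 = 56.4% → Ferraro
Overall: Ferraro 32/73 = 43.8%, Kowalski 45/83 = 54.2% → Kowalski
Ferraro wins each pitcher group but Kowalski wins overall — the comparison reverses. Ferraro's at-bats skew toward vs right-handers, which has a lower base rate.

Yes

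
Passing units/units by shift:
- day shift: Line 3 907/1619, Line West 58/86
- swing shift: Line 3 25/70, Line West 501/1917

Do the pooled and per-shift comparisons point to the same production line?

Day shift: Line 3 907/1619 = 56.0%, Line West 58/86 = 67.4% → Line West
Swing shift: Line 3 25/70 = 35.7%, Line West 501/1917 = 26.1% → Line 3
Overall: Line 3 932/1689 = 55.2%, Line West 559/2003 = 27.9% → Line 3
Neither sweeps: Line 3 wins 1 of 2 groups, Line West wins 1. Line 3 wins overall but not every group — no Simpson reversal.

No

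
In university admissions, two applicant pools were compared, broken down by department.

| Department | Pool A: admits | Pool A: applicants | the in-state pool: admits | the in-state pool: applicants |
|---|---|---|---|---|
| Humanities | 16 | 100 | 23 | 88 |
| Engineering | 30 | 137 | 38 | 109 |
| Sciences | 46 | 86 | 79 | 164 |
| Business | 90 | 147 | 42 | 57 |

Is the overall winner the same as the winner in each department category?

No

Humanities: Pool A 16/100 = 16.0%, the in-state pool 23/88 = 26.1% → the in-state pool
Engineering: Pool A 30/137 = 21.9%, the in-state pool 38/109 = 34.9% → the in-state pool
Sciences: Pool A 46/86 = 53.5%, the in-state pool 79/164 = 48.2% → Pool A
Business: Pool A 90/147 = 61.2%, the in-state pool 42/57 = 73.7% → the in-state pool
Overall: Pool A 182/470 = 38.7%, the in-state pool 182/418 = 43.5% → the in-state pool
Neither sweeps: Pool A wins 1 of 4 groups, the in-state pool wins 3. The in-state pool wins overall but not every group — no Simpson reversal.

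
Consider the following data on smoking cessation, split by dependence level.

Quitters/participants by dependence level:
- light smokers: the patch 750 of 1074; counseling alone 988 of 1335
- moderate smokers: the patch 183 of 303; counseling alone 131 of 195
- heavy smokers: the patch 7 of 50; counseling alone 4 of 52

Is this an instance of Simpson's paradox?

No

Light smokers: the patch 750/1074 = 69.8%, counseling alone 988/1335 = 74.0% → counseling alone
Moderate smokers: the patch 183/303 = 60.4%, counseling alone 131/195 = 67.2% → counseling alone
Heavy smokers: the patch 7/50 = 14.0%, counseling alone 4/52 = 7.7% → the patch
Overall: the patch 940/1427 = 65.9%, counseling alone 1123/1582 = 71.0% → counseling alone
Neither sweeps: the patch wins 1 of 3 groups, counseling alone wins 2. Counseling alone wins overall but not every group — no Simpson reversal.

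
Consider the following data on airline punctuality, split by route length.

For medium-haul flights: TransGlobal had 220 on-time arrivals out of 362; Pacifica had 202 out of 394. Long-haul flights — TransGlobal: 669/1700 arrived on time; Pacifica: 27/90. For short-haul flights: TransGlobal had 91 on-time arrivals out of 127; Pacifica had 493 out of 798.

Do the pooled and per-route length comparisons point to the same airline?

Medium-haul: TransGlobal 220/362 = 60.8%, Pacifica 202/394 = 51.3% → TransGlobal
Long-haul: TransGlobal 669/1700 = 39.4%, Pacifica 27/90 = 30.0% → TransGlobal
Short-haul: TransGlobal 91/127 = 71.7%, Pacifica 493/798 = 61.8% → TransGlobal
Overall: TransGlobal 980/2189 = 44.8%, Pacifica 722/1282 = 56.3% → Pacifica
TransGlobal wins each route group but Pacifica wins overall — the comparison reverses. TransGlobal's flights skew toward long-haul, which has a lower base rate.

No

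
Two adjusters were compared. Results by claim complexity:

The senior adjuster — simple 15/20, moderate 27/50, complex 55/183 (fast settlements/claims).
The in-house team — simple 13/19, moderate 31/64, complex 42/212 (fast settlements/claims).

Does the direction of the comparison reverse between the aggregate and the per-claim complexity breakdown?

Simple: the senior adjuster 15/20 = 75.0%, the in-house team 13/19 = 68.4% → the senior adjuster
Moderate: the senior adjuster 27/50 = 54.0%, the in-house team 31/64 = 48.4% → the senior adjuster
Complex: the senior adjuster 55/183 = 30.1%, the in-house team 42/212 = 19.8% → the senior adjuster
Overall: the senior adjuster 97/253 = 38.3%, the in-house team 86/295 = 29.2% → the senior adjuster
The senior adjuster wins overall and in every claim group — no reversal.

No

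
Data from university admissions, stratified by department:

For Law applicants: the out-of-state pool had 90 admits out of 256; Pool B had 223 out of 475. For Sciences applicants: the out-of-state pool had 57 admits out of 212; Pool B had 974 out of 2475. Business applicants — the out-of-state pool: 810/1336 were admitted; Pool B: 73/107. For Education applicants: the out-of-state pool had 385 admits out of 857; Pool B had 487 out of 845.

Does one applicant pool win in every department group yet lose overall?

Law: the out-of-state pool 90/256 = 35.2%, Pool B 223/475 = 46.9% → Pool B
Sciences: the out-of-state pool 57/212 = 26.9%, Pool B 974/2475 = 39.4% → Pool B
Business: the out-of-state pool 810/1336 = 60.6%, Pool B 73/107 = 68.2% → Pool B
Education: the out-of-state pool 385/857 = 44.9%, Pool B 487/845 = 57.6% → Pool B
Overall: the out-of-state pool 1342/2661 = 50.4%, Pool B 1757/3902 = 45.0% → the out-of-state pool
Pool B wins each department group but the out-of-state pool wins overall — the comparison reverses. Pool B's applicants skew toward Sciences, which has a lower base rate.

Yes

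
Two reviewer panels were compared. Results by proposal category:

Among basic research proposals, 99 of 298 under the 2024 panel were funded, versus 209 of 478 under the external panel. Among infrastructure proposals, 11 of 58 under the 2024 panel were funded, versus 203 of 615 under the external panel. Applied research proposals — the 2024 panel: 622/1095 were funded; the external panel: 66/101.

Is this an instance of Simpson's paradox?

Yes

Basic research: the 2024 panel 99/298 = 33.2%, the external panel 209/478 = 43.7% → the external panel
Infrastructure: the 2024 panel 11/58 = 19.0%, the external panel 203/615 = 33.0% → the external panel
Applied research: the 2024 panel 622/1095 = 56.8%, the external panel 66/101 = 65.3% → the external panel
Overall: the 2024 panel 732/1451 = 50.4%, the external panel 478/1194 = 40.0% → the 2024 panel
The external panel wins each proposal group but the 2024 panel wins overall — the comparison reverses. The external panel's proposals skew toward infrastructure, which has a lower base rate.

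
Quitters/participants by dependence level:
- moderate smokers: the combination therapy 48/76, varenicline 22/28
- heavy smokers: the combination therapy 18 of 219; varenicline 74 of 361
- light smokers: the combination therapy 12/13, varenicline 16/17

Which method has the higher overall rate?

Moderate smokers: the combination therapy 48/76 = 63.2%, varenicline 22/28 = 78.6% → varenicline
Heavy smokers: the combination therapy 18/219 = 8.2%, varenicline 74/361 = 20.5% → varenicline
Light smokers: the combination therapy 12/13 = 92.3%, varenicline 16/17 = 94.1% → varenicline
Overall: the combination therapy 78/308 = 25.3%, varenicline 112/406 = 27.6% → varenicline

varenicline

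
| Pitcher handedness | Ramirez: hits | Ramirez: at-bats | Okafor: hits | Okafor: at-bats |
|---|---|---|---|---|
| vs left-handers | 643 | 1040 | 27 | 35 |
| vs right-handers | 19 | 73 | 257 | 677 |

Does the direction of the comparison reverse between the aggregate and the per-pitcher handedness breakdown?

Yes

Vs left-handers: Ramirez 643/1040 = 61.8%, Okafor 27/35 = 77.1% → Okafor
Vs right-handers: Ramirez 19/73 = 26.0%, Okafor 257/677 = 38.0% → Okafor
Overall: Ramirez 662/1113 = 59.5%, Okafor 284/712 = 39.9% → Ramirez
Okafor wins each pitcher group but Ramirez wins overall — the comparison reverses. Okafor's at-bats skew toward vs right-handers, which has a lower base rate.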